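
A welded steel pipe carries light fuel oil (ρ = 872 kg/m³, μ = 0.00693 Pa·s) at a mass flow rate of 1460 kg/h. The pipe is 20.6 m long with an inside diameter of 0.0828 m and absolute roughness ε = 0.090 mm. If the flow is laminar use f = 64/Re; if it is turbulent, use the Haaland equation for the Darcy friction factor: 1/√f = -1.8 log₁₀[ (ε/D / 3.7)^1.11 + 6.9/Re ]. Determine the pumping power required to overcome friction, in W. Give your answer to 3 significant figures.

P ≈ 0.0268 W

ṁ = 1460 kg/h = 1460/3600 = 0.4056 kg/s.
A = πD²/4 = π(0.0828)²/4 = 0.005385 m²; mean velocity V = ṁ/(ρA) = 0.4056/(872 · 0.005385) = 0.08637 m/s.
Reynolds number Re = ρVD/μ = 872 · 0.08637 · 0.0828 / 0.00693 = 899.9.
Re < 2300 → laminar flow, so f = 64/Re = 64/899.9 = 0.07112 (the turbulent correlation is not needed).
Darcy-Weisbach: ΔP = f(L/D)(ρV²/2) = 0.07112·(20.6/0.0828)·(872·0.08637²/2) = 0.07112·248.8·3.253 = 57.55 Pa.
Q = ṁ/ρ = 0.4056/872 = 0.0004651 m³/s.
Pumping power P = QΔP = 0.0004651·57.55 = 0.02677 W = 0.0268 W.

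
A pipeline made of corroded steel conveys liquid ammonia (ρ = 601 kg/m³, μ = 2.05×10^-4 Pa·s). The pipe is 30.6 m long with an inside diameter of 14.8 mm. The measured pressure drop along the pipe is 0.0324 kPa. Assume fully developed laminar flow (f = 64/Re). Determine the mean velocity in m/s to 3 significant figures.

V ≈ 0.0354 m/s

For laminar flow, f = 64/Re with Re = ρVD/μ, so Darcy-Weisbach reduces to ΔP = 32μLV/D². Solving for V: V = ΔP·D²/(32μL) = 32.4·(0.0148)²/(32·0.000205·30.6) = 0.03535 m/s.
Check: Re = ρVD/μ = 601·0.03535·0.0148/0.000205 = 1534 < 2300, so the laminar assumption holds.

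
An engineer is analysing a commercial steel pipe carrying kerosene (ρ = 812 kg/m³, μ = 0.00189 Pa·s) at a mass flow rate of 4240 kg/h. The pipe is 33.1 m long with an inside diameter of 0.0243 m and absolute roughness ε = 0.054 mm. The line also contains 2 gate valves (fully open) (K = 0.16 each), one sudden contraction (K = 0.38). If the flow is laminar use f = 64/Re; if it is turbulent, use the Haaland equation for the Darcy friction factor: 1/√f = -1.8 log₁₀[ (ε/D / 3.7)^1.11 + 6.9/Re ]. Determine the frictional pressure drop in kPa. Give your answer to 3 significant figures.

ΔP ≈ 154 kPa

ṁ = 4240 kg/h = 4240/3600 = 1.178 kg/s.
A = πD²/4 = π(0.0243)²/4 = 0.0004638 m²; mean velocity V = ṁ/(ρA) = 1.178/(812 · 0.0004638) = 3.128 m/s.
Reynolds number Re = ρVD/μ = 812 · 3.128 · 0.0243 / 0.00189 = 3.265e+04.
Re > 4000 → turbulent. Relative roughness ε/D = 5.4e-05/0.0243 = 0.00222. Haaland: 1/√f = -1.8 log₁₀[(0.00222/3.7)^1.11 + 6.9/3.265e+04] = -1.8 log₁₀[0.000266 + 0.000211] = 5.979, so f = 0.02798.
Total minor-loss coefficient ΣK = 2·0.16 + 1·0.38 = 0.7.
ΔP = [f·L/D + ΣK]·(ρV²/2) = [0.02798·33.1/0.0243 + 0.7]·(812·3.128²/2) = [38.11 + 0.7]·3971 = 1.541e+05 Pa.
ΔP = 1.541e+05 Pa = 154 kPa.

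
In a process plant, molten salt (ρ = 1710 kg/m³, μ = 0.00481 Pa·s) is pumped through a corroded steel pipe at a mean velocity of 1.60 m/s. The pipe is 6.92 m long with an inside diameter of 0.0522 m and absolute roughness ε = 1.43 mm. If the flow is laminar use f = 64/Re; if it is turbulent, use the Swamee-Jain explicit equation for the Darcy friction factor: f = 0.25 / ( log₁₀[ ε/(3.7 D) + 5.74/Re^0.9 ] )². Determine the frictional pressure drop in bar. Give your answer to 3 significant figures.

Reynolds number Re = ρVD/μ = 1710 · 1.6 · 0.0522 / 0.00481 = 2.969e+04.
Re > 4000 → turbulent. Relative roughness ε/D = 0.00143/0.0522 = 0.0274. Swamee-Jain: f = 0.25/(log₁₀[0.0274/3.7 + 5.74/2.969e+04^0.9])² = 0.25/(log₁₀[0.0074 + 0.000541])² = 0.25/(-2.1)² = 0.0567.
Darcy-Weisbach: ΔP = f(L/D)(ρV²/2) = 0.0567·(6.92/0.0522)·(1710·1.6²/2) = 0.0567·132.6·2189 = 1.645e+04 Pa.
ΔP = 1.645e+04 Pa = 0.165 bar.

ΔP ≈ 0.165 bar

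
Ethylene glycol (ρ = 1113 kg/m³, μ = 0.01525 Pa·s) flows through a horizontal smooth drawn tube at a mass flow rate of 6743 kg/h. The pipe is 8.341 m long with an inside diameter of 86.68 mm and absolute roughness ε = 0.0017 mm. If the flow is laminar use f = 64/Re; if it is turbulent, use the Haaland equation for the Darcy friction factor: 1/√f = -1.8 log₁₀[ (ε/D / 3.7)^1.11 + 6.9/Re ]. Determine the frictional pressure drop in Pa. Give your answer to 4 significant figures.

ΔP ≈ 154.5 Pa

ṁ = 6743 kg/h = 6743/3600 = 1.873 kg/s.
A = πD²/4 = π(0.08668)²/4 = 0.005901 m²; mean velocity V = ṁ/(ρA) = 1.873/(1113 · 0.005901) = 0.2852 m/s.
Reynolds number Re = ρVD/μ = 1113 · 0.2852 · 0.08668 / 0.0152 = 1804.
Re < 2300 → laminar flow, so f = 64/Re = 64/1804 = 0.03547 (the turbulent correlation is not needed).
Darcy-Weisbach: ΔP = f(L/D)(ρV²/2) = 0.03547·(8.341/0.08668)·(1113·0.2852²/2) = 0.03547·96.23·45.26 = 154.5 Pa.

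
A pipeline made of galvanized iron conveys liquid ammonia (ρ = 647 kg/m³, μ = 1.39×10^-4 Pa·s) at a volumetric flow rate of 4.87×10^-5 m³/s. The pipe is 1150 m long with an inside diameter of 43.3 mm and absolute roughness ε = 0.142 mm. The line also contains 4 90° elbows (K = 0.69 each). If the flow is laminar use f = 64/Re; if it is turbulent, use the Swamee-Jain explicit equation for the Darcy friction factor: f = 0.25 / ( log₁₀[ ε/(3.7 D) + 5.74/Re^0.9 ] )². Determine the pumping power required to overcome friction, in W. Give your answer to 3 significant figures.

Cross-sectional area A = πD²/4 = π(0.0433)²/4 = 0.001473 m²; mean velocity V = Q/A = 4.87e-05/0.001473 = 0.03307 m/s.
Reynolds number Re = ρVD/μ = 647 · 0.03307 · 0.0433 / 0.000139 = 6666.
Re > 4000 → turbulent. Relative roughness ε/D = 0.000142/0.0433 = 0.00328. Swamee-Jain: f = 0.25/(log₁₀[0.00328/3.7 + 5.74/6666^0.9])² = 0.25/(log₁₀[0.000886 + 0.00208])² = 0.25/(-2.528)² = 0.03911.
Total minor-loss coefficient ΣK = 4·0.69 = 2.76.
ΔP = [f·L/D + ΣK]·(ρV²/2) = [0.03911·1150/0.0433 + 2.76]·(647·0.03307²/2) = [1039 + 2.76]·0.3538 = 368.5 Pa.
Pumping power P = QΔP = 4.87e-05·368.5 = 0.01795 W = 0.0179 W.

P ≈ 0.0179 W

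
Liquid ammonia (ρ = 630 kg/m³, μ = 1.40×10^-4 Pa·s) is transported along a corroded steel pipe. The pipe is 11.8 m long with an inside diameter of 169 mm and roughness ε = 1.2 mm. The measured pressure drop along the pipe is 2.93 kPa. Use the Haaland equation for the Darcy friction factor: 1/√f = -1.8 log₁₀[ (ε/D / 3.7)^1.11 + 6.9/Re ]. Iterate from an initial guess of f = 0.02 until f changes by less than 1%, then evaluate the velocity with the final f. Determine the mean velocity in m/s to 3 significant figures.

V ≈ 1.98 m/s

Rearranging Darcy-Weisbach: V = √(2·ΔP·D/(f·L·ρ)). With ε/D = 0.0012/0.169 = 0.0071, iterate starting from f = 0.02:
  f = 0.02 → V = √(2·2930·0.169/(0.02·11.8·630)) = 2.581 m/s; Re = ρVD/μ = 1.963e+06; f → 0.03397
  f = 0.03397 → V = 1.98 m/s; Re = 1.506e+06; f → 0.03398
Converged (Δf/f < 1%). With the final f = 0.03398: V = √(2·2930·0.169/(0.03398·11.8·630)) = 1.98 m/s.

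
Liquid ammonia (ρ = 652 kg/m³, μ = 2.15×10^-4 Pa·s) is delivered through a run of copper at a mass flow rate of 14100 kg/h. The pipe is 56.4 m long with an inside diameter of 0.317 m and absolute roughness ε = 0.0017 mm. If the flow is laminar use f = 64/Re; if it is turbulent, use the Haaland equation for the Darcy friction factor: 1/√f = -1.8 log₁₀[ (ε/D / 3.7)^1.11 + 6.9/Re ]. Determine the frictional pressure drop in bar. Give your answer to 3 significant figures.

ΔP ≈ 6.40×10^-5 bar

ṁ = 14100 kg/h = 14100/3600 = 3.917 kg/s.
A = πD²/4 = π(0.317)²/4 = 0.07892 m²; mean velocity V = ṁ/(ρA) = 3.917/(652 · 0.07892) = 0.07611 m/s.
Reynolds number Re = ρVD/μ = 652 · 0.07611 · 0.317 / 0.000215 = 7.317e+04.
Re > 4000 → turbulent. Relative roughness ε/D = 1.7e-06/0.317 = 5.36e-06. Haaland: 1/√f = -1.8 log₁₀[(5.36e-06/3.7)^1.11 + 6.9/7.317e+04] = -1.8 log₁₀[3.3e-07 + 9.43e-05] = 7.243, so f = 0.01906.
Darcy-Weisbach: ΔP = f(L/D)(ρV²/2) = 0.01906·(56.4/0.317)·(652·0.07611²/2) = 0.01906·177.9·1.889 = 6.405 Pa.
ΔP = 6.405 Pa = 6.40×10^-5 bar.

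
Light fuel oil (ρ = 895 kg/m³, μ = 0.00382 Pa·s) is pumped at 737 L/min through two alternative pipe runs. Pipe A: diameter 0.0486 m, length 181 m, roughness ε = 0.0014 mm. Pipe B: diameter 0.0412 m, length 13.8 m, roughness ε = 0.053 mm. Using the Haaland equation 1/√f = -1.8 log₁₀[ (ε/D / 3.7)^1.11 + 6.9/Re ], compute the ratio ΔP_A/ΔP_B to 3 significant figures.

ΔP_A/ΔP_B ≈ 4.72

Pipe A: V = Q/A = 0.01228/0.001855 = 6.621 m/s; Re = 7.54e+04; ε/D = 2.88e-05; Haaland → f = 0.01902; ΔP_A = f(L/D)(ρV²/2) = 1.39e+06 Pa.
Pipe B: V = Q/A = 0.01228/0.001333 = 9.214 m/s; Re = 8.894e+04; ε/D = 0.00129; Haaland → f = 0.02313; ΔP_B = f(L/D)(ρV²/2) = 2.943e+05 Pa.
ΔP_A/ΔP_B = 1.39e+06/2.943e+05 = 4.72.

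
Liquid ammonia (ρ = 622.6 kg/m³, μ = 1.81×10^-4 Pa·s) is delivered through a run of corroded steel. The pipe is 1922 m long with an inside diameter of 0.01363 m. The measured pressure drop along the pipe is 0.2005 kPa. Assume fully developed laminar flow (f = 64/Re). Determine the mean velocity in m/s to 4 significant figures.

V ≈ 0.003346 m/s

For laminar flow, f = 64/Re with Re = ρVD/μ, so Darcy-Weisbach reduces to ΔP = 32μLV/D². Solving for V: V = ΔP·D²/(32μL) = 200.5·(0.01363)²/(32·0.000181·1922) = 0.003346 m/s.
Check: Re = ρVD/μ = 622.6·0.003346·0.01363/0.000181 = 156.9 < 2300, so the laminar assumption holds.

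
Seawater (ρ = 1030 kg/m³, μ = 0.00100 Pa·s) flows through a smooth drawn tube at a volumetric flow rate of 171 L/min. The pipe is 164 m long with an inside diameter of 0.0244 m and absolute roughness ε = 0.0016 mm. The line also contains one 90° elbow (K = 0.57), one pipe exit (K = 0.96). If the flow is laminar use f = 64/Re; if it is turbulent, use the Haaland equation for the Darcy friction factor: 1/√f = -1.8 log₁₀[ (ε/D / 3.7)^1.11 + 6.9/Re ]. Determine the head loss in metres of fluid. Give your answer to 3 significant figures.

Q = 171 L/min = 171/60000 = 0.00285 m³/s.
Cross-sectional area A = πD²/4 = π(0.0244)²/4 = 0.0004676 m²; mean velocity V = Q/A = 0.00285/0.0004676 = 6.095 m/s.
Reynolds number Re = ρVD/μ = 1030 · 6.095 · 0.0244 / 0.001 = 1.532e+05.
Re > 4000 → turbulent. Relative roughness ε/D = 1.6e-06/0.0244 = 6.56e-05. Haaland: 1/√f = -1.8 log₁₀[(6.56e-05/3.7)^1.11 + 6.9/1.532e+05] = -1.8 log₁₀[5.32e-06 + 4.5e-05] = 7.736, so f = 0.01671.
Total minor-loss coefficient ΣK = 1·0.57 + 1·0.96 = 1.53.
ΔP = [f·L/D + ΣK]·(ρV²/2) = [0.01671·164/0.0244 + 1.53]·(1030·6.095²/2) = [112.3 + 1.53]·1.913e+04 = 2.178e+06 Pa.
Head loss h_f = ΔP/(ρg) = 2.178e+06/(1030·9.81) = 216 m.

h_f ≈ 216 m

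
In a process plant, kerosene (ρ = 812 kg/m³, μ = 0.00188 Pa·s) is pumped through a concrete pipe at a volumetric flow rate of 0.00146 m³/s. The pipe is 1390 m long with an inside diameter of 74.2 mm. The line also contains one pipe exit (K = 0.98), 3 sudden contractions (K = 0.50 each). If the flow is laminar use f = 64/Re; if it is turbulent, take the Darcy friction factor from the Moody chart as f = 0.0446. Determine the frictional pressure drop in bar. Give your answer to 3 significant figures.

Cross-sectional area A = πD²/4 = π(0.0742)²/4 = 0.004324 m²; mean velocity V = Q/A = 0.00146/0.004324 = 0.3376 m/s.
Reynolds number Re = ρVD/μ = 812 · 0.3376 · 0.0742 / 0.00188 = 1.082e+04.
Re > 4000 → turbulent; use the Moody-chart value f = 0.0446.
Total minor-loss coefficient ΣK = 1·0.98 + 3·0.5 = 2.48.
ΔP = [f·L/D + ΣK]·(ρV²/2) = [0.0446·1390/0.0742 + 2.48]·(812·0.3376²/2) = [835.5 + 2.48]·46.28 = 3.879e+04 Pa.
ΔP = 3.879e+04 Pa = 0.388 bar.

ΔP ≈ 0.388 bar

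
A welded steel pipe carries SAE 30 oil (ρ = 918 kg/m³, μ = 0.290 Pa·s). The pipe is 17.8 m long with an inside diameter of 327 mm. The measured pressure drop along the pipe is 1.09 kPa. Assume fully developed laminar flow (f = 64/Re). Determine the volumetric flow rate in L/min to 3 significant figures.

For laminar flow, f = 64/Re with Re = ρVD/μ, so Darcy-Weisbach reduces to ΔP = 32μLV/D². Solving for V: V = ΔP·D²/(32μL) = 1090·(0.327)²/(32·0.29·17.8) = 0.7056 m/s.
Check: Re = ρVD/μ = 918·0.7056·0.327/0.29 = 730.4 < 2300, so the laminar assumption holds.
Q = V·A = 0.7056·(π/4·0.327²) = 0.05926 m³/s = 3560 L/min.

Q ≈ 3560 L/min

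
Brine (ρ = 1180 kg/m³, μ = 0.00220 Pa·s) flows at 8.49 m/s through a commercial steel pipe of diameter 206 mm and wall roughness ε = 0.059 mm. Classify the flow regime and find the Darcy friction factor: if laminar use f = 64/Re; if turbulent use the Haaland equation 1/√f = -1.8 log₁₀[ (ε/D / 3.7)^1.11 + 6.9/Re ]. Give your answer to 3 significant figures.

Re = ρVD/μ = 1180·8.49·0.206/0.0022 = 9.381e+05.
Re > 4000 → turbulent. ε/D = 5.9e-05/0.206 = 0.000286; Haaland: 1/√f = -1.8 log₁₀[2.73e-05 + 7.36e-06] = 8.028, so f = 0.01552.

f ≈ 0.0155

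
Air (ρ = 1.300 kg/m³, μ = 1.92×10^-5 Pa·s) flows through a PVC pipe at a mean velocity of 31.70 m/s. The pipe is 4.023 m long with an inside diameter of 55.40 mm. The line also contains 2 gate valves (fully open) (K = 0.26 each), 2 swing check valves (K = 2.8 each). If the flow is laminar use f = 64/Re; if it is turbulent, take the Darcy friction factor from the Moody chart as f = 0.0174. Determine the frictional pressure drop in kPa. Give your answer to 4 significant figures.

ΔP ≈ 4.823 kPa

Reynolds number Re = ρVD/μ = 1.3 · 31.7 · 0.0554 / 1.92e-05 = 1.189e+05.
Re > 4000 → turbulent; use the Moody-chart value f = 0.0174.
Total minor-loss coefficient ΣK = 2·0.26 + 2·2.8 = 6.12.
ΔP = [f·L/D + ΣK]·(ρV²/2) = [0.0174·4.023/0.0554 + 6.12]·(1.3·31.7²/2) = [1.264 + 6.12]·653.2 = 4823 Pa.
ΔP = 4823 Pa = 4.823 kPa.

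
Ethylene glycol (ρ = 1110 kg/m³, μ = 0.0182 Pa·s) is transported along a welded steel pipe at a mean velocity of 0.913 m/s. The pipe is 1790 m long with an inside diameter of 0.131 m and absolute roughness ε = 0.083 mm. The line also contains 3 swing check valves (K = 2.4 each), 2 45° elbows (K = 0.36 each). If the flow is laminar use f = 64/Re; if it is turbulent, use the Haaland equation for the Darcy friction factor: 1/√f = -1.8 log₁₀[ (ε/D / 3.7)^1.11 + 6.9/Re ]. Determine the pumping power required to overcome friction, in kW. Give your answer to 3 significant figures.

P ≈ 2.72 kW

Reynolds number Re = ρVD/μ = 1110 · 0.913 · 0.131 / 0.0182 = 7294.
Re > 4000 → turbulent. Relative roughness ε/D = 8.3e-05/0.131 = 0.000634. Haaland: 1/√f = -1.8 log₁₀[(0.000634/3.7)^1.11 + 6.9/7294] = -1.8 log₁₀[6.6e-05 + 0.000946] = 5.391, so f = 0.03441.
Total minor-loss coefficient ΣK = 3·2.4 + 2·0.36 = 7.92.
ΔP = [f·L/D + ΣK]·(ρV²/2) = [0.03441·1790/0.131 + 7.92]·(1110·0.913²/2) = [470.2 + 7.92]·462.6 = 2.212e+05 Pa.
Q = V·A = 0.913·0.01348 = 0.01231 m³/s.
Pumping power P = QΔP = 0.01231·2.212e+05 = 2722 W = 2.72 kW.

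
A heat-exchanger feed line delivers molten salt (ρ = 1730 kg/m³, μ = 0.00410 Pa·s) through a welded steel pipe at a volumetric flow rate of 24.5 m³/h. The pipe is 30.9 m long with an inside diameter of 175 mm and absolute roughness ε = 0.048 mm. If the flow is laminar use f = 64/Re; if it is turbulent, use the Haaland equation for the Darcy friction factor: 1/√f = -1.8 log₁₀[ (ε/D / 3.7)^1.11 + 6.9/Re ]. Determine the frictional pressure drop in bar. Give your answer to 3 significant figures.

ΔP ≈ 0.00317 bar

Q = 24.5 m³/h = 24.5/3600 = 0.006806 m³/s.
Cross-sectional area A = πD²/4 = π(0.175)²/4 = 0.02405 m²; mean velocity V = Q/A = 0.006806/0.02405 = 0.2829 m/s.
Reynolds number Re = ρVD/μ = 1730 · 0.2829 · 0.175 / 0.0041 = 2.089e+04.
Re > 4000 → turbulent. Relative roughness ε/D = 4.8e-05/0.175 = 0.000274. Haaland: 1/√f = -1.8 log₁₀[(0.000274/3.7)^1.11 + 6.9/2.089e+04] = -1.8 log₁₀[2.6e-05 + 0.00033] = 6.207, so f = 0.02596.
Darcy-Weisbach: ΔP = f(L/D)(ρV²/2) = 0.02596·(30.9/0.175)·(1730·0.2829²/2) = 0.02596·176.6·69.25 = 317.4 Pa.
ΔP = 317.4 Pa = 0.00317 bar.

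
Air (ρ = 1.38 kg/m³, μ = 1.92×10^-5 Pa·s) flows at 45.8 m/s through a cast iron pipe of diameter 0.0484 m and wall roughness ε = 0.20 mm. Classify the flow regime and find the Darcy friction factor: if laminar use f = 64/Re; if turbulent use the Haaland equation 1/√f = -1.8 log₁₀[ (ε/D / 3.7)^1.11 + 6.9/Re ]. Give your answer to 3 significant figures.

Re = ρVD/μ = 1.38·45.8·0.0484/1.92e-05 = 1.593e+05.
Re > 4000 → turbulent. ε/D = 0.0002/0.0484 = 0.00413; Haaland: 1/√f = -1.8 log₁₀[0.000529 + 4.33e-05] = 5.837, so f = 0.02935.

f ≈ 0.0294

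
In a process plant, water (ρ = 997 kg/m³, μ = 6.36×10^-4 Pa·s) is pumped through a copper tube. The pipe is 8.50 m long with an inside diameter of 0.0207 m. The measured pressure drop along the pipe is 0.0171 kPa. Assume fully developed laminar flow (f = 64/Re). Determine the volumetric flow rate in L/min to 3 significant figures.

For laminar flow, f = 64/Re with Re = ρVD/μ, so Darcy-Weisbach reduces to ΔP = 32μLV/D². Solving for V: V = ΔP·D²/(32μL) = 17.1·(0.0207)²/(32·0.000636·8.5) = 0.04236 m/s.
Check: Re = ρVD/μ = 997·0.04236·0.0207/0.000636 = 1374 < 2300, so the laminar assumption holds.
Q = V·A = 0.04236·(π/4·0.0207²) = 1.425e-05 m³/s = 0.855 L/min.

Q ≈ 0.855 L/min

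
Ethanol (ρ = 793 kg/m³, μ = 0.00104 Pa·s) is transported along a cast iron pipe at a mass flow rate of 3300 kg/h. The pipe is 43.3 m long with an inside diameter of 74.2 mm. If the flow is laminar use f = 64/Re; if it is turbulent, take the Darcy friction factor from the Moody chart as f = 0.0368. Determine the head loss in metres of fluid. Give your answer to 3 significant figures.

ṁ = 3300 kg/h = 3300/3600 = 0.9167 kg/s.
A = πD²/4 = π(0.0742)²/4 = 0.004324 m²; mean velocity V = ṁ/(ρA) = 0.9167/(793 · 0.004324) = 0.2673 m/s.
Reynolds number Re = ρVD/μ = 793 · 0.2673 · 0.0742 / 0.00104 = 1.512e+04.
Re > 4000 → turbulent; use the Moody-chart value f = 0.0368.
Darcy-Weisbach: ΔP = f(L/D)(ρV²/2) = 0.0368·(43.3/0.0742)·(793·0.2673²/2) = 0.0368·583.6·28.34 = 608.5 Pa.
Head loss h_f = ΔP/(ρg) = 608.5/(793·9.81) = 0.0782 m.

h_f ≈ 0.0782 m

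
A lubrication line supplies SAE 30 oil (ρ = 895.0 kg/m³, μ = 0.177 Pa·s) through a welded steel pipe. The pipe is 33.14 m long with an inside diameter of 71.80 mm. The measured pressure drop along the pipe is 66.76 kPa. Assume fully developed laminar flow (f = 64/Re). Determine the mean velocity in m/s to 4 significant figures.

For laminar flow, f = 64/Re with Re = ρVD/μ, so Darcy-Weisbach reduces to ΔP = 32μLV/D². Solving for V: V = ΔP·D²/(32μL) = 6.676e+04·(0.0718)²/(32·0.177·33.14) = 1.834 m/s.
Check: Re = ρVD/μ = 895·1.834·0.0718/0.177 = 665.7 < 2300, so the laminar assumption holds.

V ≈ 1.834 m/s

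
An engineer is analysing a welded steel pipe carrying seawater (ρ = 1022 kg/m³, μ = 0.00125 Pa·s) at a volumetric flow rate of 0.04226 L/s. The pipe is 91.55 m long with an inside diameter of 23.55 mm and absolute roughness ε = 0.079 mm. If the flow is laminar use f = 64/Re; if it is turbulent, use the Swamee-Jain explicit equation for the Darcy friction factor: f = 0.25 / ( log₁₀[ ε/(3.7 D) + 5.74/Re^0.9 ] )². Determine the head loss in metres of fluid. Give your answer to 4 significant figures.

Q = 0.04226 L/s = 0.04226/1000 = 4.226e-05 m³/s.
Cross-sectional area A = πD²/4 = π(0.02355)²/4 = 0.0004356 m²; mean velocity V = Q/A = 4.226e-05/0.0004356 = 0.09702 m/s.
Reynolds number Re = ρVD/μ = 1022 · 0.09702 · 0.02355 / 0.00125 = 1868.
Re < 2300 → laminar flow, so f = 64/Re = 64/1868 = 0.03426 (the turbulent correlation is not needed).
Darcy-Weisbach: ΔP = f(L/D)(ρV²/2) = 0.03426·(91.55/0.02355)·(1022·0.09702²/2) = 0.03426·3887·4.81 = 640.6 Pa.
Head loss h_f = ΔP/(ρg) = 640.6/(1022·9.81) = 0.06390 m.

h_f ≈ 0.06390 m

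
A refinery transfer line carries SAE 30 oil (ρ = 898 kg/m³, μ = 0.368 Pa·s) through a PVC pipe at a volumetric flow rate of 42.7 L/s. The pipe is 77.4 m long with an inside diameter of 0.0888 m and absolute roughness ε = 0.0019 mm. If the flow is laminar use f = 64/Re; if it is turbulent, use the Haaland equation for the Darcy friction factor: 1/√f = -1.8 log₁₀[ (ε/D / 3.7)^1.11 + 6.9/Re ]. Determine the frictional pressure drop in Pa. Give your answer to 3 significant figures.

Q = 42.7 L/s = 42.7/1000 = 0.0427 m³/s.
Cross-sectional area A = πD²/4 = π(0.0888)²/4 = 0.006193 m²; mean velocity V = Q/A = 0.0427/0.006193 = 6.895 m/s.
Reynolds number Re = ρVD/μ = 898 · 6.895 · 0.0888 / 0.368 = 1494.
Re < 2300 → laminar flow, so f = 64/Re = 64/1494 = 0.04284 (the turbulent correlation is not needed).
Darcy-Weisbach: ΔP = f(L/D)(ρV²/2) = 0.04284·(77.4/0.0888)·(898·6.895²/2) = 0.04284·871.6·2.134e+04 = 7.969e+05 Pa.

ΔP ≈ 797000 Pa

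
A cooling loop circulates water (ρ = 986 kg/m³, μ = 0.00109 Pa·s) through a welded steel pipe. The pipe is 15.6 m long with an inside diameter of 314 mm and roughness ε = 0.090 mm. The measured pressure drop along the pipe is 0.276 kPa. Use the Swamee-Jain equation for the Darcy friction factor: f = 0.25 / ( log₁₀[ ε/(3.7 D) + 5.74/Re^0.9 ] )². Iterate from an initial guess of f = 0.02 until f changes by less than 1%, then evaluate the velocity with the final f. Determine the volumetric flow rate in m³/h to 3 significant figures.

Rearranging Darcy-Weisbach: V = √(2·ΔP·D/(f·L·ρ)). With ε/D = 9e-05/0.314 = 0.000287, iterate starting from f = 0.02:
  f = 0.02 → V = √(2·276·0.314/(0.02·15.6·986)) = 0.7506 m/s; Re = ρVD/μ = 2.132e+05; f → 0.01758
  f = 0.01758 → V = 0.8007 m/s; Re = 2.274e+05; f → 0.01745
Converged (Δf/f < 1%). With the final f = 0.01745: V = √(2·276·0.314/(0.01745·15.6·986)) = 0.8036 m/s.
Q = V·A = 0.8036·(π/4·0.314²) = 0.06222 m³/s = 224 m³/h.

Q ≈ 224 m³/h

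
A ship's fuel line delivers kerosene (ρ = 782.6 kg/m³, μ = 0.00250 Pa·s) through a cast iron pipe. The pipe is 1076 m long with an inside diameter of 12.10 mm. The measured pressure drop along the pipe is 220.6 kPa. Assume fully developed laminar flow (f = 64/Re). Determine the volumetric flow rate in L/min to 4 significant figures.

Q ≈ 2.589 L/min

For laminar flow, f = 64/Re with Re = ρVD/μ, so Darcy-Weisbach reduces to ΔP = 32μLV/D². Solving for V: V = ΔP·D²/(32μL) = 2.206e+05·(0.0121)²/(32·0.0025·1076) = 0.3752 m/s.
Check: Re = ρVD/μ = 782.6·0.3752·0.0121/0.0025 = 1421 < 2300, so the laminar assumption holds.
Q = V·A = 0.3752·(π/4·0.0121²) = 4.315e-05 m³/s = 2.589 L/min.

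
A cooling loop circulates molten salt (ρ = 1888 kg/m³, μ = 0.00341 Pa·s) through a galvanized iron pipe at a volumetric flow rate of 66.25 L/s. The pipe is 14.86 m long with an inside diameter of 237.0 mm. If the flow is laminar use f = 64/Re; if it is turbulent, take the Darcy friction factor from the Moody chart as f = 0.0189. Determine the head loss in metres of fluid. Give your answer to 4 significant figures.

h_f ≈ 0.1362 m

Q = 66.25 L/s = 66.25/1000 = 0.06625 m³/s.
Cross-sectional area A = πD²/4 = π(0.237)²/4 = 0.04412 m²; mean velocity V = Q/A = 0.06625/0.04412 = 1.502 m/s.
Reynolds number Re = ρVD/μ = 1888 · 1.502 · 0.237 / 0.00341 = 1.971e+05.
Re > 4000 → turbulent; use the Moody-chart value f = 0.0189.
Darcy-Weisbach: ΔP = f(L/D)(ρV²/2) = 0.0189·(14.86/0.237)·(1888·1.502²/2) = 0.0189·62.7·2129 = 2523 Pa.
Head loss h_f = ΔP/(ρg) = 2523/(1888·9.81) = 0.1362 m.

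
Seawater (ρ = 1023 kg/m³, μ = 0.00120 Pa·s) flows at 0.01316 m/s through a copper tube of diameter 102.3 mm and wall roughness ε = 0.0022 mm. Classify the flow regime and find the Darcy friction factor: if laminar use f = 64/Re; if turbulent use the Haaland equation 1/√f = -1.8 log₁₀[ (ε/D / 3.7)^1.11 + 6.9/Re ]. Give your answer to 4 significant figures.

Re = ρVD/μ = 1023·0.01316·0.1023/0.0012 = 1148.
Re < 2300 → laminar, so f = 64/Re = 0.05576 (roughness is irrelevant in laminar flow).

f ≈ 0.05576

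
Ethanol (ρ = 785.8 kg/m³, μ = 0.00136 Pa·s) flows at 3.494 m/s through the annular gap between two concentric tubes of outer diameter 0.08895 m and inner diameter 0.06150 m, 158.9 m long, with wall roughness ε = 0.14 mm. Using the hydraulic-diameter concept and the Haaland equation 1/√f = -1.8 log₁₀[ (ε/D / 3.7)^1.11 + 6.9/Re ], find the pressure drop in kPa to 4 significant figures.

ΔP ≈ 891.1 kPa

Hydraulic diameter D_h = 4A/P = D_o - D_i = 0.08895 - 0.0615 = 0.02745 m.
Re = ρVD_h/μ = 785.8·3.494·0.02745/0.00136 = 5.542e+04.
ε/D_h = 0.00014/0.02745 = 0.0051; Haaland gives 1/√f = -1.8 log₁₀[0.000668+0.000125] = 5.582, so f = 0.0321.
ΔP = f(L/D_h)(ρV²/2) = 0.0321·158.9/0.02745·4797 = 8.911e+05 Pa.
ΔP = 891.1 kPa.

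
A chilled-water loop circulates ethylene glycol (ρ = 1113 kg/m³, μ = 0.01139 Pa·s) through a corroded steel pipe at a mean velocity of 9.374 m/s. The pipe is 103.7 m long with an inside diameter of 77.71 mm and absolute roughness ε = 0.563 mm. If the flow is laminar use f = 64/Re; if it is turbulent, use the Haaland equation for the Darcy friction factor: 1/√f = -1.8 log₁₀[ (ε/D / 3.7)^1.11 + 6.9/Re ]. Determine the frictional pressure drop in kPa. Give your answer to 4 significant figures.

Reynolds number Re = ρVD/μ = 1113 · 9.374 · 0.07771 / 0.0114 = 7.118e+04.
Re > 4000 → turbulent. Relative roughness ε/D = 0.000563/0.07771 = 0.00724. Haaland: 1/√f = -1.8 log₁₀[(0.00724/3.7)^1.11 + 6.9/7.118e+04] = -1.8 log₁₀[0.000986 + 9.69e-05] = 5.338, so f = 0.0351.
Darcy-Weisbach: ΔP = f(L/D)(ρV²/2) = 0.0351·(103.7/0.07771)·(1113·9.374²/2) = 0.0351·1334·4.89e+04 = 2.29e+06 Pa.
ΔP = 2.29e+06 Pa = 2290 kPa.

ΔP ≈ 2290 kPa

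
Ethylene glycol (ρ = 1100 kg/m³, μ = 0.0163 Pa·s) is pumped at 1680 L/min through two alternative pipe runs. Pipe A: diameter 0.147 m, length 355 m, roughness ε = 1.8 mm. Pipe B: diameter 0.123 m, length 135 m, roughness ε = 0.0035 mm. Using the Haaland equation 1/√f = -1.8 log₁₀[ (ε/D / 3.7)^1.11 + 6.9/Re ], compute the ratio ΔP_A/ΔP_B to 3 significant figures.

Pipe A: V = Q/A = 0.028/0.01697 = 1.65 m/s; Re = 1.637e+04; ε/D = 0.0122; Haaland → f = 0.04362; ΔP_A = f(L/D)(ρV²/2) = 1.577e+05 Pa.
Pipe B: V = Q/A = 0.028/0.01188 = 2.356 m/s; Re = 1.956e+04; ε/D = 2.85e-05; Haaland → f = 0.02593; ΔP_B = f(L/D)(ρV²/2) = 8.692e+04 Pa.
ΔP_A/ΔP_B = 1.577e+05/8.692e+04 = 1.81.

ΔP_A/ΔP_B ≈ 1.81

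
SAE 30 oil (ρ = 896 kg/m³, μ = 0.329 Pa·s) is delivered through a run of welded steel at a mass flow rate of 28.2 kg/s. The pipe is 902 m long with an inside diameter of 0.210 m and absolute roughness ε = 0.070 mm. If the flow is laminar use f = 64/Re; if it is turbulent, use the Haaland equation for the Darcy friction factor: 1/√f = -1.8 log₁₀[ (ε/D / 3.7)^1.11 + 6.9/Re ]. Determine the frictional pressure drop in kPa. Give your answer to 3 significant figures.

ΔP ≈ 196 kPa

A = πD²/4 = π(0.21)²/4 = 0.03464 m²; mean velocity V = ṁ/(ρA) = 28.2/(896 · 0.03464) = 0.9087 m/s.
Reynolds number Re = ρVD/μ = 896 · 0.9087 · 0.21 / 0.329 = 519.7.
Re < 2300 → laminar flow, so f = 64/Re = 64/519.7 = 0.1232 (the turbulent correlation is not needed).
Darcy-Weisbach: ΔP = f(L/D)(ρV²/2) = 0.1232·(902/0.21)·(896·0.9087²/2) = 0.1232·4295·369.9 = 1.957e+05 Pa.
ΔP = 1.957e+05 Pa = 196 kPa.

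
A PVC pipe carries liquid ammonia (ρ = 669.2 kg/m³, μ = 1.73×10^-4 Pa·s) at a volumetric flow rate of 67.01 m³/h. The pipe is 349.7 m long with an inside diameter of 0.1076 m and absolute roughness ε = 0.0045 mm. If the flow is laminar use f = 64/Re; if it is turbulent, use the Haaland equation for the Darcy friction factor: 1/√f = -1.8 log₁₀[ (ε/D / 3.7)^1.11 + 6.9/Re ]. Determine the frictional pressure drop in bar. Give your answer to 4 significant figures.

Q = 67.01 m³/h = 67.01/3600 = 0.01861 m³/s.
Cross-sectional area A = πD²/4 = π(0.1076)²/4 = 0.009093 m²; mean velocity V = Q/A = 0.01861/0.009093 = 2.047 m/s.
Reynolds number Re = ρVD/μ = 669.2 · 2.047 · 0.1076 / 0.000173 = 8.52e+05.
Re > 4000 → turbulent. Relative roughness ε/D = 4.5e-06/0.1076 = 4.18e-05. Haaland: 1/√f = -1.8 log₁₀[(4.18e-05/3.7)^1.11 + 6.9/8.52e+05] = -1.8 log₁₀[3.23e-06 + 8.1e-06] = 8.903, so f = 0.01262.
Darcy-Weisbach: ΔP = f(L/D)(ρV²/2) = 0.01262·(349.7/0.1076)·(669.2·2.047²/2) = 0.01262·3250·1402 = 5.749e+04 Pa.
ΔP = 5.749e+04 Pa = 0.5749 bar.

ΔP ≈ 0.5749 bar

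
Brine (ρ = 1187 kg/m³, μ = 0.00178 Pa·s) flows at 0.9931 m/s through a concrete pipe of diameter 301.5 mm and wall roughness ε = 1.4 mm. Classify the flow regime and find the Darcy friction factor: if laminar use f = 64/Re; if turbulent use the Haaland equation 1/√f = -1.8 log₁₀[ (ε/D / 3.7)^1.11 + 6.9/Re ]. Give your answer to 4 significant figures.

f ≈ 0.03021

Re = ρVD/μ = 1187·0.9931·0.3015/0.00178 = 1.997e+05.
Re > 4000 → turbulent. ε/D = 0.0014/0.3015 = 0.00464; Haaland: 1/√f = -1.8 log₁₀[0.000602 + 3.46e-05] = 5.753, so f = 0.03021.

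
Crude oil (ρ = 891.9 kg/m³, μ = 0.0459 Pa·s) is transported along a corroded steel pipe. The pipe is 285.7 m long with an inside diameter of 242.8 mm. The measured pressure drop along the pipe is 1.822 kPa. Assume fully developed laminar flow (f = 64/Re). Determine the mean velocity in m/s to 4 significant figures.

For laminar flow, f = 64/Re with Re = ρVD/μ, so Darcy-Weisbach reduces to ΔP = 32μLV/D². Solving for V: V = ΔP·D²/(32μL) = 1822·(0.2428)²/(32·0.0459·285.7) = 0.256 m/s.
Check: Re = ρVD/μ = 891.9·0.256·0.2428/0.0459 = 1208 < 2300, so the laminar assumption holds.

V ≈ 0.2560 m/s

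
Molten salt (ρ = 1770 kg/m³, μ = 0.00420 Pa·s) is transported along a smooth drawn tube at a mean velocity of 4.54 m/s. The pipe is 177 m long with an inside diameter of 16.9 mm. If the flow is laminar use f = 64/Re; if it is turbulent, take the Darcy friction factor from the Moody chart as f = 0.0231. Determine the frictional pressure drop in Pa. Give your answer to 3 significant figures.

ΔP ≈ 4.41×10^6 Pa

Reynolds number Re = ρVD/μ = 1770 · 4.54 · 0.0169 / 0.0042 = 3.233e+04.
Re > 4000 → turbulent; use the Moody-chart value f = 0.0231.
Darcy-Weisbach: ΔP = f(L/D)(ρV²/2) = 0.0231·(177/0.0169)·(1770·4.54²/2) = 0.0231·1.047e+04·1.824e+04 = 4.413e+06 Pa.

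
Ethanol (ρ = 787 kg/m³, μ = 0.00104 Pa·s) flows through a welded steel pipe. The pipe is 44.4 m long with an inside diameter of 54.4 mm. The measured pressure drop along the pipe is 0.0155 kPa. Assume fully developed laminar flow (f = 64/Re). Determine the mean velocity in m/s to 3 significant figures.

V ≈ 0.0310 m/s

For laminar flow, f = 64/Re with Re = ρVD/μ, so Darcy-Weisbach reduces to ΔP = 32μLV/D². Solving for V: V = ΔP·D²/(32μL) = 15.5·(0.0544)²/(32·0.00104·44.4) = 0.03104 m/s.
Check: Re = ρVD/μ = 787·0.03104·0.0544/0.00104 = 1278 < 2300, so the laminar assumption holds.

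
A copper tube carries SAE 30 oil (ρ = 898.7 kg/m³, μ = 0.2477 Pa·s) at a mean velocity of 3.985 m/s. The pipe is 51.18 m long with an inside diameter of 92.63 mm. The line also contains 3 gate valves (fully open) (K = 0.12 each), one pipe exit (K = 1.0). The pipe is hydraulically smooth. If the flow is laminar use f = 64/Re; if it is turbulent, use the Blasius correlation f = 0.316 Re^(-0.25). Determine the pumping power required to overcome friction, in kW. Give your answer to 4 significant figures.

P ≈ 5.320 kW

Reynolds number Re = ρVD/μ = 898.7 · 3.985 · 0.09263 / 0.248 = 1339.
Re < 2300 → laminar flow, so f = 64/Re = 64/1339 = 0.04779 (the turbulent correlation is not needed).
Total minor-loss coefficient ΣK = 3·0.12 + 1·1 = 1.36.
ΔP = [f·L/D + ΣK]·(ρV²/2) = [0.04779·51.18/0.09263 + 1.36]·(898.7·3.985²/2) = [26.4 + 1.36]·7136 = 1.981e+05 Pa.
Q = V·A = 3.985·0.006739 = 0.02685 m³/s.
Pumping power P = QΔP = 0.02685·1.981e+05 = 5320.3 W = 5.320 kW.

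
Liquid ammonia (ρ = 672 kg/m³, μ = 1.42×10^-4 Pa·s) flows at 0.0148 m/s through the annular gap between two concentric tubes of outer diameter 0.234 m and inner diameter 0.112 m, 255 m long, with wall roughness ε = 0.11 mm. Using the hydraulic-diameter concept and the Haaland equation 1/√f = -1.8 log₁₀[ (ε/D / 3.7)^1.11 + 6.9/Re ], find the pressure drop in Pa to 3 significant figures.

Hydraulic diameter D_h = 4A/P = D_o - D_i = 0.234 - 0.112 = 0.122 m.
Re = ρVD_h/μ = 672·0.0148·0.122/0.000142 = 8545.
ε/D_h = 0.00011/0.122 = 0.000902; Haaland gives 1/√f = -1.8 log₁₀[9.76e-05+0.000808] = 5.478, so f = 0.03332.
ΔP = f(L/D_h)(ρV²/2) = 0.03332·255/0.122·0.0736 = 5.126 Pa.

ΔP ≈ 5.13 Pa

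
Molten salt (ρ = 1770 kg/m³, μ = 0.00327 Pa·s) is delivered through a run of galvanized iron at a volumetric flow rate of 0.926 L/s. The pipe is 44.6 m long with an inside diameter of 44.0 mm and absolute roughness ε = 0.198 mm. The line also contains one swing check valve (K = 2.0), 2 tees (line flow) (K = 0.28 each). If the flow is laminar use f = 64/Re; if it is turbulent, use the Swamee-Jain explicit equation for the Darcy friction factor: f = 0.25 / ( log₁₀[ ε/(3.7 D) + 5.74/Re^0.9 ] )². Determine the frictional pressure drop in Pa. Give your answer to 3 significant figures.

ΔP ≈ 12700 Pa

Q = 0.926 L/s = 0.926/1000 = 0.000926 m³/s.
Cross-sectional area A = πD²/4 = π(0.044)²/4 = 0.001521 m²; mean velocity V = Q/A = 0.000926/0.001521 = 0.609 m/s.
Reynolds number Re = ρVD/μ = 1770 · 0.609 · 0.044 / 0.00327 = 1.45e+04.
Re > 4000 → turbulent. Relative roughness ε/D = 0.000198/0.044 = 0.0045. Swamee-Jain: f = 0.25/(log₁₀[0.0045/3.7 + 5.74/1.45e+04^0.9])² = 0.25/(log₁₀[0.00122 + 0.00103])² = 0.25/(-2.648)² = 0.03565.
Total minor-loss coefficient ΣK = 1·2 + 2·0.28 = 2.56.
ΔP = [f·L/D + ΣK]·(ρV²/2) = [0.03565·44.6/0.044 + 2.56]·(1770·0.609²/2) = [36.13 + 2.56]·328.2 = 1.27e+04 Pa.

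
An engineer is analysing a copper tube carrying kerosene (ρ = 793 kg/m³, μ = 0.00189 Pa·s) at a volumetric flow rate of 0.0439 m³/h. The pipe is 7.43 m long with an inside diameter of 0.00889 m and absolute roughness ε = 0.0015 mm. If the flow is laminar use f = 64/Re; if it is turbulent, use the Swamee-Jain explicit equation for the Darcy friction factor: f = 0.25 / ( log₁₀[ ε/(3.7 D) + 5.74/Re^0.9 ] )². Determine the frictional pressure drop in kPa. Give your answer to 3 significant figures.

Q = 0.0439 m³/h = 0.0439/3600 = 1.219e-05 m³/s.
Cross-sectional area A = πD²/4 = π(0.00889)²/4 = 6.207e-05 m²; mean velocity V = Q/A = 1.219e-05/6.207e-05 = 0.1965 m/s.
Reynolds number Re = ρVD/μ = 793 · 0.1965 · 0.00889 / 0.00189 = 732.8.
Re < 2300 → laminar flow, so f = 64/Re = 64/732.8 = 0.08734 (the turbulent correlation is not needed).
Darcy-Weisbach: ΔP = f(L/D)(ρV²/2) = 0.08734·(7.43/0.00889)·(793·0.1965²/2) = 0.08734·835.8·15.3 = 1117 Pa.
ΔP = 1117 Pa = 1.12 kPa.

ΔP ≈ 1.12 kPa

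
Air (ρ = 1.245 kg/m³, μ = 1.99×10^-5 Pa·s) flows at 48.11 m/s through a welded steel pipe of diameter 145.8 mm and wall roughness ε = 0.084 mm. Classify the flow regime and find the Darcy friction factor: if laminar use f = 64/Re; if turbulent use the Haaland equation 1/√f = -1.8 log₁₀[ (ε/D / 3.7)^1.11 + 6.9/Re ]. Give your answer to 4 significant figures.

f ≈ 0.01814

Re = ρVD/μ = 1.245·48.11·0.1458/1.99e-05 = 4.388e+05.
Re > 4000 → turbulent. ε/D = 8.4e-05/0.1458 = 0.000576; Haaland: 1/√f = -1.8 log₁₀[5.94e-05 + 1.57e-05] = 7.424, so f = 0.01814.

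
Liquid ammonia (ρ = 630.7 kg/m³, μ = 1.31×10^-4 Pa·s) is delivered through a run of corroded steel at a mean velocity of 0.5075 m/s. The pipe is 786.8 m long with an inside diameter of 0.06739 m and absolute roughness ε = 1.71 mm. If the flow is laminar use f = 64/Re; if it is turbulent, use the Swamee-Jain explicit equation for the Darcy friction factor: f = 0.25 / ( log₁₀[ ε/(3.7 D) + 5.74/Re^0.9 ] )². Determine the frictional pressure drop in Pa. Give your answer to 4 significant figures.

ΔP ≈ 50980 Pa

Reynolds number Re = ρVD/μ = 630.7 · 0.5075 · 0.06739 / 0.000131 = 1.647e+05.
Re > 4000 → turbulent. Relative roughness ε/D = 0.00171/0.06739 = 0.0254. Swamee-Jain: f = 0.25/(log₁₀[0.0254/3.7 + 5.74/1.647e+05^0.9])² = 0.25/(log₁₀[0.00686 + 0.000116])² = 0.25/(-2.157)² = 0.05376.
Darcy-Weisbach: ΔP = f(L/D)(ρV²/2) = 0.05376·(786.8/0.06739)·(630.7·0.5075²/2) = 0.05376·1.168e+04·81.22 = 5.098e+04 Pa.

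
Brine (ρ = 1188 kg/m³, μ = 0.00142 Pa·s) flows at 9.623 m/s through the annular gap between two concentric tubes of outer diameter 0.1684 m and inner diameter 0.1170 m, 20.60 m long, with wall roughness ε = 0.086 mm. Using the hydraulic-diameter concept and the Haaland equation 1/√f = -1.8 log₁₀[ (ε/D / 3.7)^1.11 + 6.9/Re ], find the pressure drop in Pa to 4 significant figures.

ΔP ≈ 503300 Pa

Hydraulic diameter D_h = 4A/P = D_o - D_i = 0.1684 - 0.117 = 0.0514 m.
Re = ρVD_h/μ = 1188·9.623·0.0514/0.00142 = 4.138e+05.
ε/D_h = 8.6e-05/0.0514 = 0.00167; Haaland gives 1/√f = -1.8 log₁₀[0.000194+1.67e-05] = 6.618, so f = 0.02283.
ΔP = f(L/D_h)(ρV²/2) = 0.02283·20.6/0.0514·5.501e+04 = 5.033e+05 Pa.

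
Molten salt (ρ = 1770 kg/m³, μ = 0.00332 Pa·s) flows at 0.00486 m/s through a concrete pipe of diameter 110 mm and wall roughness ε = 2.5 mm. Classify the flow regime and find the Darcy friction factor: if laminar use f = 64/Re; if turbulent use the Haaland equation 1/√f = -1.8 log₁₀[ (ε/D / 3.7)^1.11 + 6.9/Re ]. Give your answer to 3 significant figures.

f ≈ 0.225

Re = ρVD/μ = 1770·0.00486·0.11/0.00332 = 285.
Re < 2300 → laminar, so f = 64/Re = 0.2246 (roughness is irrelevant in laminar flow).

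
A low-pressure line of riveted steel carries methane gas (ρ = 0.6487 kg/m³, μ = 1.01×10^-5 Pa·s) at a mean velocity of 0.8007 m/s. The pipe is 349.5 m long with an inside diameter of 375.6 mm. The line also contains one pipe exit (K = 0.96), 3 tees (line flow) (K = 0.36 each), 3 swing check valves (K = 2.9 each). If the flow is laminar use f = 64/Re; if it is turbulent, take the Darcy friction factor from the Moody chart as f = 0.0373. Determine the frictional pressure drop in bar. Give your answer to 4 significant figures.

Reynolds number Re = ρVD/μ = 0.6487 · 0.8007 · 0.3756 / 1.01e-05 = 1.932e+04.
Re > 4000 → turbulent; use the Moody-chart value f = 0.0373.
Total minor-loss coefficient ΣK = 1·0.96 + 3·0.36 + 3·2.9 = 10.7.
ΔP = [f·L/D + ΣK]·(ρV²/2) = [0.0373·349.5/0.3756 + 10.7]·(0.6487·0.8007²/2) = [34.71 + 10.7]·0.2079 = 9.451 Pa.
ΔP = 9.451 Pa = 9.451×10^-5 bar.

ΔP ≈ 9.451×10^-5 bar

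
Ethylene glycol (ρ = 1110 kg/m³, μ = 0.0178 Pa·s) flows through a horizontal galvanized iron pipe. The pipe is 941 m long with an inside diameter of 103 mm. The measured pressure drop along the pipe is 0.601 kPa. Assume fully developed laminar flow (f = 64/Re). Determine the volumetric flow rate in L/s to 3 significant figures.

Q ≈ 0.0991 L/s

For laminar flow, f = 64/Re with Re = ρVD/μ, so Darcy-Weisbach reduces to ΔP = 32μLV/D². Solving for V: V = ΔP·D²/(32μL) = 601·(0.103)²/(32·0.0178·941) = 0.0119 m/s.
Check: Re = ρVD/μ = 1110·0.0119·0.103/0.0178 = 76.41 < 2300, so the laminar assumption holds.
Q = V·A = 0.0119·(π/4·0.103²) = 9.912e-05 m³/s = 0.0991 L/s.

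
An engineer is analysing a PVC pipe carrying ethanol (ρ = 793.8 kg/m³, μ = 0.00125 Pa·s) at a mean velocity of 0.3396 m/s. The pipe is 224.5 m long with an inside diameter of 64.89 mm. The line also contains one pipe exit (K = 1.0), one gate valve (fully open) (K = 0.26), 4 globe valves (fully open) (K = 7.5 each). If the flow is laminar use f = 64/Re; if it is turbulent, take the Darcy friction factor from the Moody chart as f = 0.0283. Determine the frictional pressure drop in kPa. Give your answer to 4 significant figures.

ΔP ≈ 5.913 kPa

Reynolds number Re = ρVD/μ = 793.8 · 0.3396 · 0.06489 / 0.00125 = 1.399e+04.
Re > 4000 → turbulent; use the Moody-chart value f = 0.0283.
Total minor-loss coefficient ΣK = 1·1 + 1·0.26 + 4·7.5 = 31.3.
ΔP = [f·L/D + ΣK]·(ρV²/2) = [0.0283·224.5/0.06489 + 31.3]·(793.8·0.3396²/2) = [97.91 + 31.3]·45.77 = 5913 Pa.
ΔP = 5913 Pa = 5.913 kPa.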